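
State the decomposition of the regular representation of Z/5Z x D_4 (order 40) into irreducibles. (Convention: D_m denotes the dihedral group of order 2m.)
Each irreducible V_i of dimension d_i appears with multiplicity d_i, i.e. rho_reg = (direct sum over all irreducibles V_i) d_i V_i. The irreducible dimensions for Z/5Z x D_4 are 1, 1, 1, 1, 1, 1, 1, 1, 1, 1, 1, 1, 1, 1, 1, 1, 1, 1, 1, 1, 2, 2, 2, 2, 2: 20 irreducibles of dimension 1, each with multiplicity 1; 5 irreducibles of dimension 2, each with multiplicity 2. Total dimension 20*1*1 + 5*2*2 = 40 = |G|.

Proof sketch: General theorem: in the regular representation of a finite group G, each irreducible appears with multiplicity equal to its dimension. Check: dim(rho_reg) = sum d_i^2 = 1 + 1 + 1 + 1 + 1 + 1 + 1 + 1 + 1 + 1 + 1 + 1 + 1 + 1 + 1 + 1 + 1 + 1 + 1 + 1 + 4 + 4 + 4 + 4 + 4 = 40 = |G|.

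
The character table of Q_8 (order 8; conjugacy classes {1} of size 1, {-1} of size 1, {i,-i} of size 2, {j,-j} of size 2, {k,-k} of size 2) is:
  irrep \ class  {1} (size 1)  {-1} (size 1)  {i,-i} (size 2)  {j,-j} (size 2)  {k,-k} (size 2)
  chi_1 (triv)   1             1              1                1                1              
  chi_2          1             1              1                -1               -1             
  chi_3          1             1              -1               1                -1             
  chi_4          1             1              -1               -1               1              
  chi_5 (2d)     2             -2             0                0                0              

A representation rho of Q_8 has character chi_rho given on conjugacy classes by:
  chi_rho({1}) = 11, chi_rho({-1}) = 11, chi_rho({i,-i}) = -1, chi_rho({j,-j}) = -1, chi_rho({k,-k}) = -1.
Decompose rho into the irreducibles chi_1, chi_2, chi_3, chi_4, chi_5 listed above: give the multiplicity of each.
Multiplicities: chi_1: 2, chi_2: 3, chi_3: 3, chi_4: 3, chi_5: 0.

Use <chi_rho, chi> = (1/|G|) sum_C |C| * chi_rho(C) * conj(chi(C)) with |G| = 8 for each irreducible chi in the table:
  <chi_rho, chi_1> = (1/8)[1*(11)*conj(1) + 1*(11)*conj(1) + 2*(-1)*conj(1) + 2*(-1)*conj(1) + 2*(-1)*conj(1)]
      = (1/8)[(11) + (11) + (-2) + (-2) + (-2)] = 16/8 = 2
  <chi_rho, chi_2> = (1/8)[1*(11)*conj(1) + 1*(11)*conj(1) + 2*(-1)*conj(1) + 2*(-1)*conj(-1) + 2*(-1)*conj(-1)]
      = (1/8)[(11) + (11) + (-2) + (2) + (2)] = 24/8 = 3
  <chi_rho, chi_3> = (1/8)[1*(11)*conj(1) + 1*(11)*conj(1) + 2*(-1)*conj(-1) + 2*(-1)*conj(1) + 2*(-1)*conj(-1)]
      = (1/8)[(11) + (11) + (2) + (-2) + (2)] = 24/8 = 3
  <chi_rho, chi_4> = (1/8)[1*(11)*conj(1) + 1*(11)*conj(1) + 2*(-1)*conj(-1) + 2*(-1)*conj(-1) + 2*(-1)*conj(1)]
      = (1/8)[(11) + (11) + (2) + (2) + (-2)] = 24/8 = 3
  <chi_rho, chi_5> = (1/8)[1*(11)*conj(2) + 1*(11)*conj(-2) + 2*(-1)*conj(0) + 2*(-1)*conj(0) + 2*(-1)*conj(0)]
      = (1/8)[(22) + (-22) + (0) + (0) + (0)] = 0/8 = 0
Dimension check: dim(rho) = sum (mult * dim) = 2*1 + 3*1 + 3*1 + 3*1 + 0*2 = 11 = chi_rho(e) = 11.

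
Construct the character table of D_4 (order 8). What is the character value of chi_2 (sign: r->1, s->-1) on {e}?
Conjugacy classes: {e} of size 1, {r^2} of size 1, {r^1, r^3} of size 2, {s, sr^2, ...} of size 2, {sr, sr^3, ...} of size 2.
Character table:
  irrep \ class              {e} (size 1)  {r^2} (size 1)  {r^1, r^3} (size 2)  {s, sr^2, ...} (size 2)  {sr, sr^3, ...} (size 2)
  chi_1 (triv)               1             1               1                    1                        1                       
  chi_2 (sign: r->1, s->-1)  1             1               1                    -1                       -1                      
  chi_3 (r->-1, s->1)        1             1               -1                   1                        -1                      
  chi_4 (r->-1, s->-1)       1             1               -1                   -1                       1                       
  chi_5 (2d, j=1)            2             -2              0                    0                        0                       

Spot check: chi_2 (sign: r->1, s->-1) on {e} = 1.

Why: D_4 has order 2*4 = 8 with 5 conjugacy classes, hence 5 irreducibles. Sum of squared dims 1 + 1 + 1 + 1 + 4 = 8 = |G|. Linear characters come from the abelianisation; the 2-dimensional irreps have character r^k -> 2*cos(2*pi*j*k/4), reflections -> 0.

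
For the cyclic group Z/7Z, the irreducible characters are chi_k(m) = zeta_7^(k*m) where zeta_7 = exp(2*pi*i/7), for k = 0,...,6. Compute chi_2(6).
chi_2(6) = zeta_7^12 = exp(-4*I*pi/7)

Solution. chi_2(6) = zeta_7^(2*6) = zeta_7^12. Since zeta_7^7 = 1, this equals zeta_7^5 = exp(2*pi*i*5/7) = exp(-4*I*pi/7).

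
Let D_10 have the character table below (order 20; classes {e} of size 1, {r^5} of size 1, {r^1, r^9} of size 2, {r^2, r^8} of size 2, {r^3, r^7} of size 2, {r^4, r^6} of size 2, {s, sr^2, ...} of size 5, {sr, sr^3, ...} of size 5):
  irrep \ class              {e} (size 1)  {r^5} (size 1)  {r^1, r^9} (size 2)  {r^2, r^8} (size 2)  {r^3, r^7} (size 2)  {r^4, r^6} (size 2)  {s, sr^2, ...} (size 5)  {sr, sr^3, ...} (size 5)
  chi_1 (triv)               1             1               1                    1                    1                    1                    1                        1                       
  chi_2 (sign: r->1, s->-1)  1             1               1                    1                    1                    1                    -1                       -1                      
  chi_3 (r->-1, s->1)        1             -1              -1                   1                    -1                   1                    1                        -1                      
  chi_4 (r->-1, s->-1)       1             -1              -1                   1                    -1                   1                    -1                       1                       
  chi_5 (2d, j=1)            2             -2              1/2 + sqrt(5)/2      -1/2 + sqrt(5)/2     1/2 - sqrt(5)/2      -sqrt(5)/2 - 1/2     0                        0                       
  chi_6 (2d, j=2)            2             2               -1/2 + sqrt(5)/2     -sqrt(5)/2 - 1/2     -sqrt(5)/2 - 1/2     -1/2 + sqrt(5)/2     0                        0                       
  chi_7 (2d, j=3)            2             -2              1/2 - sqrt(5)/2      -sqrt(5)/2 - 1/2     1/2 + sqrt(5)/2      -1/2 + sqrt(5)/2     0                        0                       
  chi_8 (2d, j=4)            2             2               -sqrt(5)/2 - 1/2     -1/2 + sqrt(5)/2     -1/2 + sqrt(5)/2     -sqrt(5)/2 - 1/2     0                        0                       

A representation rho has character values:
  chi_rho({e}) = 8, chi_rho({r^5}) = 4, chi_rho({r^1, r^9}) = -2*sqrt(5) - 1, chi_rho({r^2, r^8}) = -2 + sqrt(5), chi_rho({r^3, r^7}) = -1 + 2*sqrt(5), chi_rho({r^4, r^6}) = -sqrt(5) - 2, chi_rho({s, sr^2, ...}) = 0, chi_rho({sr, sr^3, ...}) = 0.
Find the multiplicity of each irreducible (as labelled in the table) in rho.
Multiplicities: chi_1: 0, chi_2: 0, chi_3: 0, chi_4: 0, chi_5: 0, chi_6: 0, chi_7: 1, chi_8: 3.

Argument: Use <chi_rho, chi> = (1/|G|) sum_C |C| * chi_rho(C) * conj(chi(C)) with |G| = 20 for each irreducible chi in the table:
  <chi_rho, chi_1> = (1/20)[1*(8)*conj(1) + 1*(4)*conj(1) + 2*(-2*sqrt(5) - 1)*conj(1) + 2*(-2 + sqrt(5))*conj(1) + 2*(-1 + 2*sqrt(5))*conj(1) + 2*(-sqrt(5) - 2)*conj(1) + 5*(0)*conj(1) + 5*(0)*conj(1)]
      = (1/20)[(8) + (4) + (-4*sqrt(5) - 2) + (-4 + 2*sqrt(5)) + (-2 + 4*sqrt(5)) + (-2*sqrt(5) - 4) + (0) + (0)] = 0/20 = 0
  <chi_rho, chi_2> = (1/20)[1*(8)*conj(1) + 1*(4)*conj(1) + 2*(-2*sqrt(5) - 1)*conj(1) + 2*(-2 + sqrt(5))*conj(1) + 2*(-1 + 2*sqrt(5))*conj(1) + 2*(-sqrt(5) - 2)*conj(1) + 5*(0)*conj(-1) + 5*(0)*conj(-1)]
      = (1/20)[(8) + (4) + (-4*sqrt(5) - 2) + (-4 + 2*sqrt(5)) + (-2 + 4*sqrt(5)) + (-2*sqrt(5) - 4) + (0) + (0)] = 0/20 = 0
  <chi_rho, chi_3> = (1/20)[1*(8)*conj(1) + 1*(4)*conj(-1) + 2*(-2*sqrt(5) - 1)*conj(-1) + 2*(-2 + sqrt(5))*conj(1) + 2*(-1 + 2*sqrt(5))*conj(-1) + 2*(-sqrt(5) - 2)*conj(1) + 5*(0)*conj(1) + 5*(0)*conj(-1)]
      = (1/20)[(8) + (-4) + (2 + 4*sqrt(5)) + (-4 + 2*sqrt(5)) + (2 - 4*sqrt(5)) + (-2*sqrt(5) - 4) + (0) + (0)] = 0/20 = 0
  <chi_rho, chi_4> = (1/20)[1*(8)*conj(1) + 1*(4)*conj(-1) + 2*(-2*sqrt(5) - 1)*conj(-1) + 2*(-2 + sqrt(5))*conj(1) + 2*(-1 + 2*sqrt(5))*conj(-1) + 2*(-sqrt(5) - 2)*conj(1) + 5*(0)*conj(-1) + 5*(0)*conj(1)]
      = (1/20)[(8) + (-4) + (2 + 4*sqrt(5)) + (-4 + 2*sqrt(5)) + (2 - 4*sqrt(5)) + (-2*sqrt(5) - 4) + (0) + (0)] = 0/20 = 0
  <chi_rho, chi_5> = (1/20)[1*(8)*conj(2) + 1*(4)*conj(-2) + 2*(-2*sqrt(5) - 1)*conj(1/2 + sqrt(5)/2) + 2*(-2 + sqrt(5))*conj(-1/2 + sqrt(5)/2) + 2*(-1 + 2*sqrt(5))*conj(1/2 - sqrt(5)/2) + 2*(-sqrt(5) - 2)*conj(-sqrt(5)/2 - 1/2) + 5*(0)*conj(0) + 5*(0)*conj(0)]
      = (1/20)[(16) + (-8) + (-11 - 3*sqrt(5)) + (7 - 3*sqrt(5)) + (-11 + 3*sqrt(5)) + (3*sqrt(5) + 7) + (0) + (0)] = 0/20 = 0
  <chi_rho, chi_6> = (1/20)[1*(8)*conj(2) + 1*(4)*conj(2) + 2*(-2*sqrt(5) - 1)*conj(-1/2 + sqrt(5)/2) + 2*(-2 + sqrt(5))*conj(-sqrt(5)/2 - 1/2) + 2*(-1 + 2*sqrt(5))*conj(-sqrt(5)/2 - 1/2) + 2*(-sqrt(5) - 2)*conj(-1/2 + sqrt(5)/2) + 5*(0)*conj(0) + 5*(0)*conj(0)]
      = (1/20)[(16) + (8) + (-9 + sqrt(5)) + (-3 + sqrt(5)) + (-9 - sqrt(5)) + (-3 - sqrt(5)) + (0) + (0)] = 0/20 = 0
  <chi_rho, chi_7> = (1/20)[1*(8)*conj(2) + 1*(4)*conj(-2) + 2*(-2*sqrt(5) - 1)*conj(1/2 - sqrt(5)/2) + 2*(-2 + sqrt(5))*conj(-sqrt(5)/2 - 1/2) + 2*(-1 + 2*sqrt(5))*conj(1/2 + sqrt(5)/2) + 2*(-sqrt(5) - 2)*conj(-1/2 + sqrt(5)/2) + 5*(0)*conj(0) + 5*(0)*conj(0)]
      = (1/20)[(16) + (-8) + (9 - sqrt(5)) + (-3 + sqrt(5)) + (sqrt(5) + 9) + (-3 - sqrt(5)) + (0) + (0)] = 20/20 = 1
  <chi_rho, chi_8> = (1/20)[1*(8)*conj(2) + 1*(4)*conj(2) + 2*(-2*sqrt(5) - 1)*conj(-sqrt(5)/2 - 1/2) + 2*(-2 + sqrt(5))*conj(-1/2 + sqrt(5)/2) + 2*(-1 + 2*sqrt(5))*conj(-1/2 + sqrt(5)/2) + 2*(-sqrt(5) - 2)*conj(-sqrt(5)/2 - 1/2) + 5*(0)*conj(0) + 5*(0)*conj(0)]
      = (1/20)[(16) + (8) + (3*sqrt(5) + 11) + (7 - 3*sqrt(5)) + (11 - 3*sqrt(5)) + (3*sqrt(5) + 7) + (0) + (0)] = 60/20 = 3
Dimension check: dim(rho) = sum (mult * dim) = 0*1 + 0*1 + 0*1 + 0*1 + 0*2 + 0*2 + 1*2 + 3*2 = 8 = chi_rho(e) = 8.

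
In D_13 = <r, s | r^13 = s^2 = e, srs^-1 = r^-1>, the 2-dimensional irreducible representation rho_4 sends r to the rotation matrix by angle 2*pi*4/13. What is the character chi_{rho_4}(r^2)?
chi_{rho_4}(r^2) = 2*cos(2*pi*4*2/13) = -2*cos(3*pi/13)

Why: rho_4(r^2) is rotation by angle 2*pi*4*2/13, whose trace is 2*cos(2*pi*4*2/13) = -2*cos(3*pi/13).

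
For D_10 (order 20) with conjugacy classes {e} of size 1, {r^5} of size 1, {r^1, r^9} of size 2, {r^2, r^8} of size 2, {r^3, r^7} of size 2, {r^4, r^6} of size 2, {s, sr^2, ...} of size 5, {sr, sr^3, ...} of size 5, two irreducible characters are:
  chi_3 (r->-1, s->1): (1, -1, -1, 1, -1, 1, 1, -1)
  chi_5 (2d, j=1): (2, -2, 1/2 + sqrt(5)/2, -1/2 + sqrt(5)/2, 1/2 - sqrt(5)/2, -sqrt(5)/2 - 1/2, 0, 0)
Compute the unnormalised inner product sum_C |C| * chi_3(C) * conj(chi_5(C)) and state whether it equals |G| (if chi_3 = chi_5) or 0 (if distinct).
Sum = 0; so <chi_3, chi_5> = 0 (distinct irreducibles are orthogonal).

Justification: Compute term by term over conjugacy classes (|C| * chi_3(C) * conj(chi_5(C))):
  1*(1)*conj(2) + 1*(-1)*conj(-2) + 2*(-1)*conj(1/2 + sqrt(5)/2) + 2*(1)*conj(-1/2 + sqrt(5)/2) + 2*(-1)*conj(1/2 - sqrt(5)/2) + 2*(1)*conj(-sqrt(5)/2 - 1/2) + 5*(1)*conj(0) + 5*(-1)*conj(0)
  = (2) + (2) + (-sqrt(5) - 1) + (-1 + sqrt(5)) + (-1 + sqrt(5)) + (-sqrt(5) - 1) + (0) + (0)
  = 0.
Dividing by |G| = 20 gives 0/20 = 0, matching the row-orthogonality relation <chi_3, chi_5> = [chi_3 = chi_5].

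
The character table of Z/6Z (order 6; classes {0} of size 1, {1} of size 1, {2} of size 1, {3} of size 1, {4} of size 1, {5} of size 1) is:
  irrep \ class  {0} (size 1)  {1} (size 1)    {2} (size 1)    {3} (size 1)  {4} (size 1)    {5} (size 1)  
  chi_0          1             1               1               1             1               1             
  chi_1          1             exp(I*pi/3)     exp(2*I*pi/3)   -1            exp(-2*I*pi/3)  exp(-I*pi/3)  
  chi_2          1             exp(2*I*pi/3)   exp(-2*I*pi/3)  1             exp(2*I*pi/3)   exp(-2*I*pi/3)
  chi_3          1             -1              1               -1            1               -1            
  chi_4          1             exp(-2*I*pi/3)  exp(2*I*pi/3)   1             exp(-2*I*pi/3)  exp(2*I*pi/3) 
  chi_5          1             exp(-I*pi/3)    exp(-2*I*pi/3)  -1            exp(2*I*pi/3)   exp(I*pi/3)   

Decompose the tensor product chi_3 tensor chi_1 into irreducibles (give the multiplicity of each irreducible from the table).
chi_3 tensor chi_1 = chi_4 (all other irreducibles have multiplicity 0).

Explanation: The character of a tensor product is the pointwise product (chi_3 * chi_1)(C) = chi_3(C) * chi_1(C):
  {0}: (1)*(1), {1}: (-1)*(exp(I*pi/3)), {2}: (1)*(exp(2*I*pi/3)), {3}: (-1)*(-1), {4}: (1)*(exp(-2*I*pi/3)), {5}: (-1)*(exp(-I*pi/3))
so (chi_3 * chi_1) takes values
  {0} -> 1, {1} -> -exp(I*pi/3), {2} -> exp(2*I*pi/3), {3} -> 1, {4} -> exp(-2*I*pi/3), {5} -> -exp(-I*pi/3).
Now take the inner product of this character with each irreducible chi from the table, <chi_3*chi_1, chi> = (1/6) sum_C |C| (chi_3*chi_1)(C) conj(chi(C)):
  <chi_3*chi_1, chi_0> = (1/6)[1*(1)*conj(1) + 1*(-exp(I*pi/3))*conj(1) + 1*(exp(2*I*pi/3))*conj(1) + 1*(1)*conj(1) + 1*(exp(-2*I*pi/3))*conj(1) + 1*(-exp(-I*pi/3))*conj(1)]
      = (1/6)[(1) + (-exp(I*pi/3)) + (exp(2*I*pi/3)) + (1) + (exp(-2*I*pi/3)) + (-exp(-I*pi/3))] = 0/6 = 0
  <chi_3*chi_1, chi_1> = (1/6)[1*(1)*conj(1) + 1*(-exp(I*pi/3))*conj(exp(I*pi/3)) + 1*(exp(2*I*pi/3))*conj(exp(2*I*pi/3)) + 1*(1)*conj(-1) + 1*(exp(-2*I*pi/3))*conj(exp(-2*I*pi/3)) + 1*(-exp(-I*pi/3))*conj(exp(-I*pi/3))]
      = (1/6)[(1) + (-1) + (1) + (-1) + (1) + (-1)] = 0/6 = 0
  <chi_3*chi_1, chi_2> = (1/6)[1*(1)*conj(1) + 1*(-exp(I*pi/3))*conj(exp(2*I*pi/3)) + 1*(exp(2*I*pi/3))*conj(exp(-2*I*pi/3)) + 1*(1)*conj(1) + 1*(exp(-2*I*pi/3))*conj(exp(2*I*pi/3)) + 1*(-exp(-I*pi/3))*conj(exp(-2*I*pi/3))]
      = (1/6)[(1) + (-exp(-I*pi/3)) + (exp(-2*I*pi/3)) + (1) + (exp(2*I*pi/3)) + (-exp(I*pi/3))] = 0/6 = 0
  <chi_3*chi_1, chi_3> = (1/6)[1*(1)*conj(1) + 1*(-exp(I*pi/3))*conj(-1) + 1*(exp(2*I*pi/3))*conj(1) + 1*(1)*conj(-1) + 1*(exp(-2*I*pi/3))*conj(1) + 1*(-exp(-I*pi/3))*conj(-1)]
      = (1/6)[(1) + (exp(I*pi/3)) + (exp(2*I*pi/3)) + (-1) + (exp(-2*I*pi/3)) + (exp(-I*pi/3))] = 0/6 = 0
  <chi_3*chi_1, chi_4> = (1/6)[1*(1)*conj(1) + 1*(-exp(I*pi/3))*conj(exp(-2*I*pi/3)) + 1*(exp(2*I*pi/3))*conj(exp(2*I*pi/3)) + 1*(1)*conj(1) + 1*(exp(-2*I*pi/3))*conj(exp(-2*I*pi/3)) + 1*(-exp(-I*pi/3))*conj(exp(2*I*pi/3))]
      = (1/6)[(1) + (1) + (1) + (1) + (1) + (1)] = 6/6 = 1
  <chi_3*chi_1, chi_5> = (1/6)[1*(1)*conj(1) + 1*(-exp(I*pi/3))*conj(exp(-I*pi/3)) + 1*(exp(2*I*pi/3))*conj(exp(-2*I*pi/3)) + 1*(1)*conj(-1) + 1*(exp(-2*I*pi/3))*conj(exp(2*I*pi/3)) + 1*(-exp(-I*pi/3))*conj(exp(I*pi/3))]
      = (1/6)[(1) + (-exp(2*I*pi/3)) + (exp(-2*I*pi/3)) + (-1) + (exp(2*I*pi/3)) + (-exp(-2*I*pi/3))] = 0/6 = 0
(Exp terms are combined using exp(i*s)*conj(exp(i*t)) = exp(i*(s-t)), and sums of them are collapsed using the identity that for every m > 1 the m distinct m-th roots of unity sum to 0, e.g. 1 + exp(2*I*pi/3) + exp(-2*I*pi/3) = 0.)
Hence the multiplicities are chi_4: 1. Dimension check: dim(chi_3)*dim(chi_1) = 1*1 = 1 and sum (mult * dim) = 1*1 = 1.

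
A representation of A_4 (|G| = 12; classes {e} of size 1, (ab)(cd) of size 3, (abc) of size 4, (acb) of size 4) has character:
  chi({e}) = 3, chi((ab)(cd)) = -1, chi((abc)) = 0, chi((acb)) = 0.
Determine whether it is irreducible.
Irreducible: <chi, chi> = 1.

Working: <chi, chi> = (1/|G|) sum_C |C| * |chi(C)|^2 = (1/12)[1*|3|^2 + 3*|-1|^2 + 4*|0|^2 + 4*|0|^2]
  = (1/12)[(9) + (3) + (0) + (0)] = 12/12 = 1.
(Exp terms are combined using exp(i*s)*conj(exp(i*t)) = exp(i*(s-t)), and sums of them are collapsed using the identity that for every m > 1 the m distinct m-th roots of unity sum to 0, e.g. 1 + exp(2*I*pi/3) + exp(-2*I*pi/3) = 0.)
A character is irreducible iff <chi, chi> = 1, so this representation is irreducible.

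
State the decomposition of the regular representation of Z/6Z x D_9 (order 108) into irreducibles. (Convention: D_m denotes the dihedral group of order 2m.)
Each irreducible V_i of dimension d_i appears with multiplicity d_i, i.e. rho_reg = (direct sum over all irreducibles V_i) d_i V_i. The irreducible dimensions for Z/6Z x D_9 are 1, 1, 1, 1, 1, 1, 1, 1, 1, 1, 1, 1, 2, 2, 2, 2, 2, 2, 2, 2, 2, 2, 2, 2, 2, 2, 2, 2, 2, 2, 2, 2, 2, 2, 2, 2: 12 irreducibles of dimension 1, each with multiplicity 1; 24 irreducibles of dimension 2, each with multiplicity 2. Total dimension 12*1*1 + 24*2*2 = 108 = |G|.

Justification: General theorem: in the regular representation of a finite group G, each irreducible appears with multiplicity equal to its dimension. Check: dim(rho_reg) = sum d_i^2 = 1 + 1 + 1 + 1 + 1 + 1 + 1 + 1 + 1 + 1 + 1 + 1 + 4 + 4 + 4 + 4 + 4 + 4 + 4 + 4 + 4 + 4 + 4 + 4 + 4 + 4 + 4 + 4 + 4 + 4 + 4 + 4 + 4 + 4 + 4 + 4 = 108 = |G|.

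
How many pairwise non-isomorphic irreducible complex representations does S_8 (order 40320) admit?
22

Proof sketch: The number of irreducible complex representations of a finite group equals its number of conjugacy classes. Conjugacy classes in S_8 correspond to cycle types, i.e. partitions of 8; there are p(8) = 22 of them, so S_8 (order 40320) has exactly 22 irreducible complex representations.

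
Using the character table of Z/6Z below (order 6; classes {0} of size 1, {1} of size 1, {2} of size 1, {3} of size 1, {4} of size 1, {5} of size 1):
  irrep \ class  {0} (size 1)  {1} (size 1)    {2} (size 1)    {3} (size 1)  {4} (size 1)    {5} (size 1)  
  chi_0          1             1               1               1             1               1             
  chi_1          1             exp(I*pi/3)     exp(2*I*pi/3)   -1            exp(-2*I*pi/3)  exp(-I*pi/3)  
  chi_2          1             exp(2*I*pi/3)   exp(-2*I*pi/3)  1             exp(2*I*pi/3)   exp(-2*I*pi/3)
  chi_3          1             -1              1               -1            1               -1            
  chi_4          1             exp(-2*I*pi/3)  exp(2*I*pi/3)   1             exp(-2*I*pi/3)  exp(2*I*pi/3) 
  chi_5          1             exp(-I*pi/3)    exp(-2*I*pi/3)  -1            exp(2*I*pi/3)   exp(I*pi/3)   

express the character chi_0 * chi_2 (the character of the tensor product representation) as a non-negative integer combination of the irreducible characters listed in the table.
chi_0 tensor chi_2 = chi_2 (all other irreducibles have multiplicity 0).

Derivation: The character of a tensor product is the pointwise product (chi_0 * chi_2)(C) = chi_0(C) * chi_2(C):
  {0}: (1)*(1), {1}: (1)*(exp(2*I*pi/3)), {2}: (1)*(exp(-2*I*pi/3)), {3}: (1)*(1), {4}: (1)*(exp(2*I*pi/3)), {5}: (1)*(exp(-2*I*pi/3))
so (chi_0 * chi_2) takes values
  {0} -> 1, {1} -> exp(2*I*pi/3), {2} -> exp(-2*I*pi/3), {3} -> 1, {4} -> exp(2*I*pi/3), {5} -> exp(-2*I*pi/3).
Now take the inner product of this character with each irreducible chi from the table, <chi_0*chi_2, chi> = (1/6) sum_C |C| (chi_0*chi_2)(C) conj(chi(C)):
  <chi_0*chi_2, chi_0> = (1/6)[1*(1)*conj(1) + 1*(exp(2*I*pi/3))*conj(1) + 1*(exp(-2*I*pi/3))*conj(1) + 1*(1)*conj(1) + 1*(exp(2*I*pi/3))*conj(1) + 1*(exp(-2*I*pi/3))*conj(1)]
      = (1/6)[(1) + (exp(2*I*pi/3)) + (exp(-2*I*pi/3)) + (1) + (exp(2*I*pi/3)) + (exp(-2*I*pi/3))] = 0/6 = 0
  <chi_0*chi_2, chi_1> = (1/6)[1*(1)*conj(1) + 1*(exp(2*I*pi/3))*conj(exp(I*pi/3)) + 1*(exp(-2*I*pi/3))*conj(exp(2*I*pi/3)) + 1*(1)*conj(-1) + 1*(exp(2*I*pi/3))*conj(exp(-2*I*pi/3)) + 1*(exp(-2*I*pi/3))*conj(exp(-I*pi/3))]
      = (1/6)[(1) + (exp(I*pi/3)) + (exp(2*I*pi/3)) + (-1) + (exp(-2*I*pi/3)) + (exp(-I*pi/3))] = 0/6 = 0
  <chi_0*chi_2, chi_2> = (1/6)[1*(1)*conj(1) + 1*(exp(2*I*pi/3))*conj(exp(2*I*pi/3)) + 1*(exp(-2*I*pi/3))*conj(exp(-2*I*pi/3)) + 1*(1)*conj(1) + 1*(exp(2*I*pi/3))*conj(exp(2*I*pi/3)) + 1*(exp(-2*I*pi/3))*conj(exp(-2*I*pi/3))]
      = (1/6)[(1) + (1) + (1) + (1) + (1) + (1)] = 6/6 = 1
  <chi_0*chi_2, chi_3> = (1/6)[1*(1)*conj(1) + 1*(exp(2*I*pi/3))*conj(-1) + 1*(exp(-2*I*pi/3))*conj(1) + 1*(1)*conj(-1) + 1*(exp(2*I*pi/3))*conj(1) + 1*(exp(-2*I*pi/3))*conj(-1)]
      = (1/6)[(1) + (-exp(2*I*pi/3)) + (exp(-2*I*pi/3)) + (-1) + (exp(2*I*pi/3)) + (-exp(-2*I*pi/3))] = 0/6 = 0
  <chi_0*chi_2, chi_4> = (1/6)[1*(1)*conj(1) + 1*(exp(2*I*pi/3))*conj(exp(-2*I*pi/3)) + 1*(exp(-2*I*pi/3))*conj(exp(2*I*pi/3)) + 1*(1)*conj(1) + 1*(exp(2*I*pi/3))*conj(exp(-2*I*pi/3)) + 1*(exp(-2*I*pi/3))*conj(exp(2*I*pi/3))]
      = (1/6)[(1) + (exp(-2*I*pi/3)) + (exp(2*I*pi/3)) + (1) + (exp(-2*I*pi/3)) + (exp(2*I*pi/3))] = 0/6 = 0
  <chi_0*chi_2, chi_5> = (1/6)[1*(1)*conj(1) + 1*(exp(2*I*pi/3))*conj(exp(-I*pi/3)) + 1*(exp(-2*I*pi/3))*conj(exp(-2*I*pi/3)) + 1*(1)*conj(-1) + 1*(exp(2*I*pi/3))*conj(exp(2*I*pi/3)) + 1*(exp(-2*I*pi/3))*conj(exp(I*pi/3))]
      = (1/6)[(1) + (-1) + (1) + (-1) + (1) + (-1)] = 0/6 = 0
(Exp terms are combined using exp(i*s)*conj(exp(i*t)) = exp(i*(s-t)), and sums of them are collapsed using the identity that for every m > 1 the m distinct m-th roots of unity sum to 0, e.g. 1 + exp(2*I*pi/3) + exp(-2*I*pi/3) = 0.)
Hence the multiplicities are chi_2: 1. Dimension check: dim(chi_0)*dim(chi_2) = 1*1 = 1 and sum (mult * dim) = 1*1 = 1.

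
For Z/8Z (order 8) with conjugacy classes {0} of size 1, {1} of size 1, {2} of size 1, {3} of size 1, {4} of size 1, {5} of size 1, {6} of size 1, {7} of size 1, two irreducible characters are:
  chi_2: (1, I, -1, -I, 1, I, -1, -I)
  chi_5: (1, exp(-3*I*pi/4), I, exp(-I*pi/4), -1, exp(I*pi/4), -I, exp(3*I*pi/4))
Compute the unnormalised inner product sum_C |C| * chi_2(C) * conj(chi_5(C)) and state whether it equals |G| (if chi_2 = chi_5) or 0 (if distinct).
Sum = 0; so <chi_2, chi_5> = 0 (distinct irreducibles are orthogonal).

Working: Compute term by term over conjugacy classes (|C| * chi_2(C) * conj(chi_5(C))):
  1*(1)*conj(1) + 1*(I)*conj(exp(-3*I*pi/4)) + 1*(-1)*conj(I) + 1*(-I)*conj(exp(-I*pi/4)) + 1*(1)*conj(-1) + 1*(I)*conj(exp(I*pi/4)) + 1*(-1)*conj(-I) + 1*(-I)*conj(exp(3*I*pi/4))
  = (1) + (exp(-3*I*pi/4)) + (I) + (-exp(3*I*pi/4)) + (-1) + (exp(I*pi/4)) + (-I) + (-exp(-I*pi/4))
  = 0.
(Exp terms are combined using exp(i*s)*conj(exp(i*t)) = exp(i*(s-t)), and sums of them are collapsed using the identity that for every m > 1 the m distinct m-th roots of unity sum to 0, e.g. 1 + exp(2*I*pi/3) + exp(-2*I*pi/3) = 0.)
Dividing by |G| = 8 gives 0/8 = 0, matching the row-orthogonality relation <chi_2, chi_5> = [chi_2 = chi_5].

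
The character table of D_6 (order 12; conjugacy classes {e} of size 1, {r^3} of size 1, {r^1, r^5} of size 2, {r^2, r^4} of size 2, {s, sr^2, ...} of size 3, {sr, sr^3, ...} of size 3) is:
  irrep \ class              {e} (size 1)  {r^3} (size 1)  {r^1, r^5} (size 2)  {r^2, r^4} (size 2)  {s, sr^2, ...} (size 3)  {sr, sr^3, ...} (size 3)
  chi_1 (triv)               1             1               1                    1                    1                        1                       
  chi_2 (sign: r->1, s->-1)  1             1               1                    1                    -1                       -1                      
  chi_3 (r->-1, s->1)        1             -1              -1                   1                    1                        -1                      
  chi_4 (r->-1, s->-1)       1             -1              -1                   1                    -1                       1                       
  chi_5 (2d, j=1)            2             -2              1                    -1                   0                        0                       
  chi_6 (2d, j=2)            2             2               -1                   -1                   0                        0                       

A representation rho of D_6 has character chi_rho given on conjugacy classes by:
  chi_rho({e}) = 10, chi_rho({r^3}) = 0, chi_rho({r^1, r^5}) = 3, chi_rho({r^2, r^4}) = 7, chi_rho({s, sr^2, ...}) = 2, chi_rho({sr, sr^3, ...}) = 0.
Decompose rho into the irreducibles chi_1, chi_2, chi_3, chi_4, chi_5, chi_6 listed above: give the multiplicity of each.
Multiplicities: chi_1: 3, chi_2: 2, chi_3: 2, chi_4: 1, chi_5: 1, chi_6: 0.

Justification: Use <chi_rho, chi> = (1/|G|) sum_C |C| * chi_rho(C) * conj(chi(C)) with |G| = 12 for each irreducible chi in the table:
  <chi_rho, chi_1> = (1/12)[1*(10)*conj(1) + 1*(0)*conj(1) + 2*(3)*conj(1) + 2*(7)*conj(1) + 3*(2)*conj(1) + 3*(0)*conj(1)]
      = (1/12)[(10) + (0) + (6) + (14) + (6) + (0)] = 36/12 = 3
  <chi_rho, chi_2> = (1/12)[1*(10)*conj(1) + 1*(0)*conj(1) + 2*(3)*conj(1) + 2*(7)*conj(1) + 3*(2)*conj(-1) + 3*(0)*conj(-1)]
      = (1/12)[(10) + (0) + (6) + (14) + (-6) + (0)] = 24/12 = 2
  <chi_rho, chi_3> = (1/12)[1*(10)*conj(1) + 1*(0)*conj(-1) + 2*(3)*conj(-1) + 2*(7)*conj(1) + 3*(2)*conj(1) + 3*(0)*conj(-1)]
      = (1/12)[(10) + (0) + (-6) + (14) + (6) + (0)] = 24/12 = 2
  <chi_rho, chi_4> = (1/12)[1*(10)*conj(1) + 1*(0)*conj(-1) + 2*(3)*conj(-1) + 2*(7)*conj(1) + 3*(2)*conj(-1) + 3*(0)*conj(1)]
      = (1/12)[(10) + (0) + (-6) + (14) + (-6) + (0)] = 12/12 = 1
  <chi_rho, chi_5> = (1/12)[1*(10)*conj(2) + 1*(0)*conj(-2) + 2*(3)*conj(1) + 2*(7)*conj(-1) + 3*(2)*conj(0) + 3*(0)*conj(0)]
      = (1/12)[(20) + (0) + (6) + (-14) + (0) + (0)] = 12/12 = 1
  <chi_rho, chi_6> = (1/12)[1*(10)*conj(2) + 1*(0)*conj(2) + 2*(3)*conj(-1) + 2*(7)*conj(-1) + 3*(2)*conj(0) + 3*(0)*conj(0)]
      = (1/12)[(20) + (0) + (-6) + (-14) + (0) + (0)] = 0/12 = 0
Dimension check: dim(rho) = sum (mult * dim) = 3*1 + 2*1 + 2*1 + 1*1 + 1*2 + 0*2 = 10 = chi_rho(e) = 10.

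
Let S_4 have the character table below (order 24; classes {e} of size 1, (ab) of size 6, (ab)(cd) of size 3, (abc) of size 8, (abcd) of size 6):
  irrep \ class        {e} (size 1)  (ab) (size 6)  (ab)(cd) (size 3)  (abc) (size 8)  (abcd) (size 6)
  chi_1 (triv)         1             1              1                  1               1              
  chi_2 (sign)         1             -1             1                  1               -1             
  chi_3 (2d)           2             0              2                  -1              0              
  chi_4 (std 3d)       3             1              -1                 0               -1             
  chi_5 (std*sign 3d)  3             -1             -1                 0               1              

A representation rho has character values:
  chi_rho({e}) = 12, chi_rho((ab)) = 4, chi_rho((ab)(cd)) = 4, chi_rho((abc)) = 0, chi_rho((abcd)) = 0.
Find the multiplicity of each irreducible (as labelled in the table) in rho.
Multiplicities: chi_1: 2, chi_2: 0, chi_3: 2, chi_4: 2, chi_5: 0.

Explanation: Use <chi_rho, chi> = (1/|G|) sum_C |C| * chi_rho(C) * conj(chi(C)) with |G| = 24 for each irreducible chi in the table:
  <chi_rho, chi_1> = (1/24)[1*(12)*conj(1) + 6*(4)*conj(1) + 3*(4)*conj(1) + 8*(0)*conj(1) + 6*(0)*conj(1)]
      = (1/24)[(12) + (24) + (12) + (0) + (0)] = 48/24 = 2
  <chi_rho, chi_2> = (1/24)[1*(12)*conj(1) + 6*(4)*conj(-1) + 3*(4)*conj(1) + 8*(0)*conj(1) + 6*(0)*conj(-1)]
      = (1/24)[(12) + (-24) + (12) + (0) + (0)] = 0/24 = 0
  <chi_rho, chi_3> = (1/24)[1*(12)*conj(2) + 6*(4)*conj(0) + 3*(4)*conj(2) + 8*(0)*conj(-1) + 6*(0)*conj(0)]
      = (1/24)[(24) + (0) + (24) + (0) + (0)] = 48/24 = 2
  <chi_rho, chi_4> = (1/24)[1*(12)*conj(3) + 6*(4)*conj(1) + 3*(4)*conj(-1) + 8*(0)*conj(0) + 6*(0)*conj(-1)]
      = (1/24)[(36) + (24) + (-12) + (0) + (0)] = 48/24 = 2
  <chi_rho, chi_5> = (1/24)[1*(12)*conj(3) + 6*(4)*conj(-1) + 3*(4)*conj(-1) + 8*(0)*conj(0) + 6*(0)*conj(1)]
      = (1/24)[(36) + (-24) + (-12) + (0) + (0)] = 0/24 = 0
Dimension check: dim(rho) = sum (mult * dim) = 2*1 + 0*1 + 2*2 + 2*3 + 0*3 = 12 = chi_rho(e) = 12.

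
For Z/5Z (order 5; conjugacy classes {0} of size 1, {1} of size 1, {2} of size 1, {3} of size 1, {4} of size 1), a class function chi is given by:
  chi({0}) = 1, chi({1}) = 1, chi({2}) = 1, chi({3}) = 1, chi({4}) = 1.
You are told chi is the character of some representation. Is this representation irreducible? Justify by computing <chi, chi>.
Irreducible: <chi, chi> = 1.

Proof sketch: <chi, chi> = (1/|G|) sum_C |C| * |chi(C)|^2 = (1/5)[1*|1|^2 + 1*|1|^2 + 1*|1|^2 + 1*|1|^2 + 1*|1|^2]
  = (1/5)[(1) + (1) + (1) + (1) + (1)] = 5/5 = 1.
(Exp terms are combined using exp(i*s)*conj(exp(i*t)) = exp(i*(s-t)), and sums of them are collapsed using the identity that for every m > 1 the m distinct m-th roots of unity sum to 0, e.g. 1 + exp(2*I*pi/3) + exp(-2*I*pi/3) = 0.)
A character is irreducible iff <chi, chi> = 1, so this representation is irreducible.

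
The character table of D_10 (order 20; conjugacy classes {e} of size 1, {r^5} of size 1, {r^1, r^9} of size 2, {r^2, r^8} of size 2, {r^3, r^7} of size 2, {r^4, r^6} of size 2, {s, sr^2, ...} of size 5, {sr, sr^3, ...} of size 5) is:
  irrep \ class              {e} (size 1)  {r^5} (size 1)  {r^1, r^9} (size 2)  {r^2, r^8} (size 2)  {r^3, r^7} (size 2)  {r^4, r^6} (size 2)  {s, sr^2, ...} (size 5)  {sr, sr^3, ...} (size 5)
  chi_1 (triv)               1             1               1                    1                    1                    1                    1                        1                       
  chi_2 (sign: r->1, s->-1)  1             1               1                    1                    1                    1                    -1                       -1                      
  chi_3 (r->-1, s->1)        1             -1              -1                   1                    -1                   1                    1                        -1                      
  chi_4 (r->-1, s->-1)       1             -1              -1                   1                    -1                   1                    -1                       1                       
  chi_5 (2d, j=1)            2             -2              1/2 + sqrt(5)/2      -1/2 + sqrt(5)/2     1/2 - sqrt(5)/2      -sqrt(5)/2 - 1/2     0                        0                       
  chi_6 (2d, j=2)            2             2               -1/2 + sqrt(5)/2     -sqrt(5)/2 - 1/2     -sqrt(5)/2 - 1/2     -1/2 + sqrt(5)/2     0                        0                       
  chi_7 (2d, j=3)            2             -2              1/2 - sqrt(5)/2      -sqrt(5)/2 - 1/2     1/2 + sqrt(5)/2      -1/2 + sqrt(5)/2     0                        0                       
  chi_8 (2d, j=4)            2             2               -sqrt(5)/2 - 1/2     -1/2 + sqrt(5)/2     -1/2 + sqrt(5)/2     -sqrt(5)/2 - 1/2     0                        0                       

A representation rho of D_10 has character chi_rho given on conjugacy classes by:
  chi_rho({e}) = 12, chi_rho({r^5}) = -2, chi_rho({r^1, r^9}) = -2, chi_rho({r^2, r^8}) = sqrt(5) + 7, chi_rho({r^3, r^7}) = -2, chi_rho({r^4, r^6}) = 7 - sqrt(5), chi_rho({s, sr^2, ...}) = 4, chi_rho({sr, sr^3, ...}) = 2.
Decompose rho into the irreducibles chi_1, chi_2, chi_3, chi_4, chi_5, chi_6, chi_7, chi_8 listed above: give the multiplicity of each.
Multiplicities: chi_1: 3, chi_2: 0, chi_3: 3, chi_4: 2, chi_5: 1, chi_6: 0, chi_7: 0, chi_8: 1.

Proof sketch: Use <chi_rho, chi> = (1/|G|) sum_C |C| * chi_rho(C) * conj(chi(C)) with |G| = 20 for each irreducible chi in the table:
  <chi_rho, chi_1> = (1/20)[1*(12)*conj(1) + 1*(-2)*conj(1) + 2*(-2)*conj(1) + 2*(sqrt(5) + 7)*conj(1) + 2*(-2)*conj(1) + 2*(7 - sqrt(5))*conj(1) + 5*(4)*conj(1) + 5*(2)*conj(1)]
      = (1/20)[(12) + (-2) + (-4) + (2*sqrt(5) + 14) + (-4) + (14 - 2*sqrt(5)) + (20) + (10)] = 60/20 = 3
  <chi_rho, chi_2> = (1/20)[1*(12)*conj(1) + 1*(-2)*conj(1) + 2*(-2)*conj(1) + 2*(sqrt(5) + 7)*conj(1) + 2*(-2)*conj(1) + 2*(7 - sqrt(5))*conj(1) + 5*(4)*conj(-1) + 5*(2)*conj(-1)]
      = (1/20)[(12) + (-2) + (-4) + (2*sqrt(5) + 14) + (-4) + (14 - 2*sqrt(5)) + (-20) + (-10)] = 0/20 = 0
  <chi_rho, chi_3> = (1/20)[1*(12)*conj(1) + 1*(-2)*conj(-1) + 2*(-2)*conj(-1) + 2*(sqrt(5) + 7)*conj(1) + 2*(-2)*conj(-1) + 2*(7 - sqrt(5))*conj(1) + 5*(4)*conj(1) + 5*(2)*conj(-1)]
      = (1/20)[(12) + (2) + (4) + (2*sqrt(5) + 14) + (4) + (14 - 2*sqrt(5)) + (20) + (-10)] = 60/20 = 3
  <chi_rho, chi_4> = (1/20)[1*(12)*conj(1) + 1*(-2)*conj(-1) + 2*(-2)*conj(-1) + 2*(sqrt(5) + 7)*conj(1) + 2*(-2)*conj(-1) + 2*(7 - sqrt(5))*conj(1) + 5*(4)*conj(-1) + 5*(2)*conj(1)]
      = (1/20)[(12) + (2) + (4) + (2*sqrt(5) + 14) + (4) + (14 - 2*sqrt(5)) + (-20) + (10)] = 40/20 = 2
  <chi_rho, chi_5> = (1/20)[1*(12)*conj(2) + 1*(-2)*conj(-2) + 2*(-2)*conj(1/2 + sqrt(5)/2) + 2*(sqrt(5) + 7)*conj(-1/2 + sqrt(5)/2) + 2*(-2)*conj(1/2 - sqrt(5)/2) + 2*(7 - sqrt(5))*conj(-sqrt(5)/2 - 1/2) + 5*(4)*conj(0) + 5*(2)*conj(0)]
      = (1/20)[(24) + (4) + (-2*sqrt(5) - 2) + (-2 + 6*sqrt(5)) + (-2 + 2*sqrt(5)) + (-6*sqrt(5) - 2) + (0) + (0)] = 20/20 = 1
  <chi_rho, chi_6> = (1/20)[1*(12)*conj(2) + 1*(-2)*conj(2) + 2*(-2)*conj(-1/2 + sqrt(5)/2) + 2*(sqrt(5) + 7)*conj(-sqrt(5)/2 - 1/2) + 2*(-2)*conj(-sqrt(5)/2 - 1/2) + 2*(7 - sqrt(5))*conj(-1/2 + sqrt(5)/2) + 5*(4)*conj(0) + 5*(2)*conj(0)]
      = (1/20)[(24) + (-4) + (2 - 2*sqrt(5)) + (-8*sqrt(5) - 12) + (2 + 2*sqrt(5)) + (-12 + 8*sqrt(5)) + (0) + (0)] = 0/20 = 0
  <chi_rho, chi_7> = (1/20)[1*(12)*conj(2) + 1*(-2)*conj(-2) + 2*(-2)*conj(1/2 - sqrt(5)/2) + 2*(sqrt(5) + 7)*conj(-sqrt(5)/2 - 1/2) + 2*(-2)*conj(1/2 + sqrt(5)/2) + 2*(7 - sqrt(5))*conj(-1/2 + sqrt(5)/2) + 5*(4)*conj(0) + 5*(2)*conj(0)]
      = (1/20)[(24) + (4) + (-2 + 2*sqrt(5)) + (-8*sqrt(5) - 12) + (-2*sqrt(5) - 2) + (-12 + 8*sqrt(5)) + (0) + (0)] = 0/20 = 0
  <chi_rho, chi_8> = (1/20)[1*(12)*conj(2) + 1*(-2)*conj(2) + 2*(-2)*conj(-sqrt(5)/2 - 1/2) + 2*(sqrt(5) + 7)*conj(-1/2 + sqrt(5)/2) + 2*(-2)*conj(-1/2 + sqrt(5)/2) + 2*(7 - sqrt(5))*conj(-sqrt(5)/2 - 1/2) + 5*(4)*conj(0) + 5*(2)*conj(0)]
      = (1/20)[(24) + (-4) + (2 + 2*sqrt(5)) + (-2 + 6*sqrt(5)) + (2 - 2*sqrt(5)) + (-6*sqrt(5) - 2) + (0) + (0)] = 20/20 = 1
Dimension check: dim(rho) = sum (mult * dim) = 3*1 + 0*1 + 3*1 + 2*1 + 1*2 + 0*2 + 0*2 + 1*2 = 12 = chi_rho(e) = 12.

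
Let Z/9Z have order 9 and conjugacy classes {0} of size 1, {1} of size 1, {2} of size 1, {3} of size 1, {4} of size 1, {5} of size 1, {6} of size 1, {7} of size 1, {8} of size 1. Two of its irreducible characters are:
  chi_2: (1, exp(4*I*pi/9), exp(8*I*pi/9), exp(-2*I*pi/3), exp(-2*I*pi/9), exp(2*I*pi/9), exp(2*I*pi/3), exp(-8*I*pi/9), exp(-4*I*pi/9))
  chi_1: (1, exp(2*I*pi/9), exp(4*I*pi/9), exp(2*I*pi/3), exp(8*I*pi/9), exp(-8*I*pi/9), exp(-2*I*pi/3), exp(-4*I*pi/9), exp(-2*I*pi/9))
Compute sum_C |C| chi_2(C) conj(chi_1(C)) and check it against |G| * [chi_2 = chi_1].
Sum = 0; so <chi_2, chi_1> = 0 (distinct irreducibles are orthogonal).

Working: Compute term by term over conjugacy classes (|C| * chi_2(C) * conj(chi_1(C))):
  1*(1)*conj(1) + 1*(exp(4*I*pi/9))*conj(exp(2*I*pi/9)) + 1*(exp(8*I*pi/9))*conj(exp(4*I*pi/9)) + 1*(exp(-2*I*pi/3))*conj(exp(2*I*pi/3)) + 1*(exp(-2*I*pi/9))*conj(exp(8*I*pi/9)) + 1*(exp(2*I*pi/9))*conj(exp(-8*I*pi/9)) + 1*(exp(2*I*pi/3))*conj(exp(-2*I*pi/3)) + 1*(exp(-8*I*pi/9))*conj(exp(-4*I*pi/9)) + 1*(exp(-4*I*pi/9))*conj(exp(-2*I*pi/9))
  = (1) + (exp(2*I*pi/9)) + (exp(4*I*pi/9)) + (exp(2*I*pi/3)) + (exp(8*I*pi/9)) + (exp(-8*I*pi/9)) + (exp(-2*I*pi/3)) + (exp(-4*I*pi/9)) + (exp(-2*I*pi/9))
  = 0.
(Exp terms are combined using exp(i*s)*conj(exp(i*t)) = exp(i*(s-t)), and sums of them are collapsed using the identity that for every m > 1 the m distinct m-th roots of unity sum to 0, e.g. 1 + exp(2*I*pi/3) + exp(-2*I*pi/3) = 0.)
Dividing by |G| = 9 gives 0/9 = 0, matching the row-orthogonality relation <chi_2, chi_1> = [chi_2 = chi_1].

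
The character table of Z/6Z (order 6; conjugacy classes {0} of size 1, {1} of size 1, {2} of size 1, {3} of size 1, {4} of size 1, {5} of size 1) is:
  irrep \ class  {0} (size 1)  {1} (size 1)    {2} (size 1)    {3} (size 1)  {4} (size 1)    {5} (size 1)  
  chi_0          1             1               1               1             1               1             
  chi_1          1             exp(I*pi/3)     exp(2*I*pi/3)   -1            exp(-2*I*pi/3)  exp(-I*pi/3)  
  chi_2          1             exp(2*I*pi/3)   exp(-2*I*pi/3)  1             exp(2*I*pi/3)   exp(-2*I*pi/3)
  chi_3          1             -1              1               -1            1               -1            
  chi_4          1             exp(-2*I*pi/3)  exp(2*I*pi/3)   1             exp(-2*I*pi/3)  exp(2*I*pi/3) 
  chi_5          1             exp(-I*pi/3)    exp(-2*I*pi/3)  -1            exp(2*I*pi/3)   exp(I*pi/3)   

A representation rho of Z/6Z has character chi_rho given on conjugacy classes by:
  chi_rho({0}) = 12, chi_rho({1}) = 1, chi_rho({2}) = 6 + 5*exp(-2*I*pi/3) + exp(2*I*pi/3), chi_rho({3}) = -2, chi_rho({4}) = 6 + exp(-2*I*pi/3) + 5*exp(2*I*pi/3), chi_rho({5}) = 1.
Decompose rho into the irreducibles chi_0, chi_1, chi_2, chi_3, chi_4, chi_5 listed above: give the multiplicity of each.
Multiplicities: chi_0: 3, chi_1: 1, chi_2: 2, chi_3: 3, chi_4: 0, chi_5: 3.

Reasoning: Use <chi_rho, chi> = (1/|G|) sum_C |C| * chi_rho(C) * conj(chi(C)) with |G| = 6 for each irreducible chi in the table:
  <chi_rho, chi_0> = (1/6)[1*(12)*conj(1) + 1*(1)*conj(1) + 1*(6 + 5*exp(-2*I*pi/3) + exp(2*I*pi/3))*conj(1) + 1*(-2)*conj(1) + 1*(6 + exp(-2*I*pi/3) + 5*exp(2*I*pi/3))*conj(1) + 1*(1)*conj(1)]
      = (1/6)[(12) + (1) + (6 + 5*exp(-2*I*pi/3) + exp(2*I*pi/3)) + (-2) + (6 + exp(-2*I*pi/3) + 5*exp(2*I*pi/3)) + (1)] = 18/6 = 3
  <chi_rho, chi_1> = (1/6)[1*(12)*conj(1) + 1*(1)*conj(exp(I*pi/3)) + 1*(6 + 5*exp(-2*I*pi/3) + exp(2*I*pi/3))*conj(exp(2*I*pi/3)) + 1*(-2)*conj(-1) + 1*(6 + exp(-2*I*pi/3) + 5*exp(2*I*pi/3))*conj(exp(-2*I*pi/3)) + 1*(1)*conj(exp(-I*pi/3))]
      = (1/6)[(12) + (1 + 3*exp(-2*I*pi/3) + 2*exp(I*pi/3)) + (1 + 6*exp(-2*I*pi/3) + 5*exp(2*I*pi/3)) + (2) + (1 + 5*exp(-2*I*pi/3) + 6*exp(2*I*pi/3)) + (1 + 2*exp(-I*pi/3) + 3*exp(2*I*pi/3))] = 6/6 = 1
  <chi_rho, chi_2> = (1/6)[1*(12)*conj(1) + 1*(1)*conj(exp(2*I*pi/3)) + 1*(6 + 5*exp(-2*I*pi/3) + exp(2*I*pi/3))*conj(exp(-2*I*pi/3)) + 1*(-2)*conj(1) + 1*(6 + exp(-2*I*pi/3) + 5*exp(2*I*pi/3))*conj(exp(2*I*pi/3)) + 1*(1)*conj(exp(-2*I*pi/3))]
      = (1/6)[(12) + (-1 + exp(-I*pi/3)) + (5 + exp(-2*I*pi/3) + 6*exp(2*I*pi/3)) + (-2) + (5 + 6*exp(-2*I*pi/3) + exp(2*I*pi/3)) + (-1 + exp(I*pi/3))] = 12/6 = 2
  <chi_rho, chi_3> = (1/6)[1*(12)*conj(1) + 1*(1)*conj(-1) + 1*(6 + 5*exp(-2*I*pi/3) + exp(2*I*pi/3))*conj(1) + 1*(-2)*conj(-1) + 1*(6 + exp(-2*I*pi/3) + 5*exp(2*I*pi/3))*conj(1) + 1*(1)*conj(-1)]
      = (1/6)[(12) + (-1) + (6 + 5*exp(-2*I*pi/3) + exp(2*I*pi/3)) + (2) + (6 + exp(-2*I*pi/3) + 5*exp(2*I*pi/3)) + (-1)] = 18/6 = 3
  <chi_rho, chi_4> = (1/6)[1*(12)*conj(1) + 1*(1)*conj(exp(-2*I*pi/3)) + 1*(6 + 5*exp(-2*I*pi/3) + exp(2*I*pi/3))*conj(exp(2*I*pi/3)) + 1*(-2)*conj(1) + 1*(6 + exp(-2*I*pi/3) + 5*exp(2*I*pi/3))*conj(exp(-2*I*pi/3)) + 1*(1)*conj(exp(2*I*pi/3))]
      = (1/6)[(12) + (-1 + 2*exp(-2*I*pi/3) + 3*exp(I*pi/3)) + (1 + 6*exp(-2*I*pi/3) + 5*exp(2*I*pi/3)) + (-2) + (1 + 5*exp(-2*I*pi/3) + 6*exp(2*I*pi/3)) + (-1 + 3*exp(-I*pi/3) + 2*exp(2*I*pi/3))] = 0/6 = 0
  <chi_rho, chi_5> = (1/6)[1*(12)*conj(1) + 1*(1)*conj(exp(-I*pi/3)) + 1*(6 + 5*exp(-2*I*pi/3) + exp(2*I*pi/3))*conj(exp(-2*I*pi/3)) + 1*(-2)*conj(-1) + 1*(6 + exp(-2*I*pi/3) + 5*exp(2*I*pi/3))*conj(exp(2*I*pi/3)) + 1*(1)*conj(exp(I*pi/3))]
      = (1/6)[(12) + (1 + exp(2*I*pi/3)) + (5 + exp(-2*I*pi/3) + 6*exp(2*I*pi/3)) + (2) + (5 + 6*exp(-2*I*pi/3) + exp(2*I*pi/3)) + (1 + exp(-2*I*pi/3))] = 18/6 = 3
(Exp terms are combined using exp(i*s)*conj(exp(i*t)) = exp(i*(s-t)), and sums of them are collapsed using the identity that for every m > 1 the m distinct m-th roots of unity sum to 0, e.g. 1 + exp(2*I*pi/3) + exp(-2*I*pi/3) = 0.)
Dimension check: dim(rho) = sum (mult * dim) = 3*1 + 1*1 + 2*1 + 3*1 + 0*1 + 3*1 = 12 = chi_rho(e) = 12.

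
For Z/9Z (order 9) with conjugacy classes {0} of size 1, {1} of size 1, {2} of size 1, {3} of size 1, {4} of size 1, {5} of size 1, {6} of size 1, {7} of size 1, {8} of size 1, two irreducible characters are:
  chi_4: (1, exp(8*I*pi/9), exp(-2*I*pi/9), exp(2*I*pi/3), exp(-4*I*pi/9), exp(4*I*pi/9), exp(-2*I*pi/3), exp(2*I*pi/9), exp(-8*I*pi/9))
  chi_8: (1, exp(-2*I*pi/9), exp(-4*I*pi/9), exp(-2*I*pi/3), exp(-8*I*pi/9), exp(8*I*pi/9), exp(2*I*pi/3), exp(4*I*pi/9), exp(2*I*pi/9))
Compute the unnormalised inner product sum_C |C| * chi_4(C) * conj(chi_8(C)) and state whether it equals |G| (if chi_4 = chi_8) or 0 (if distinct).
Sum = 0; so <chi_4, chi_8> = 0 (distinct irreducibles are orthogonal).

Justification: Compute term by term over conjugacy classes (|C| * chi_4(C) * conj(chi_8(C))):
  1*(1)*conj(1) + 1*(exp(8*I*pi/9))*conj(exp(-2*I*pi/9)) + 1*(exp(-2*I*pi/9))*conj(exp(-4*I*pi/9)) + 1*(exp(2*I*pi/3))*conj(exp(-2*I*pi/3)) + 1*(exp(-4*I*pi/9))*conj(exp(-8*I*pi/9)) + 1*(exp(4*I*pi/9))*conj(exp(8*I*pi/9)) + 1*(exp(-2*I*pi/3))*conj(exp(2*I*pi/3)) + 1*(exp(2*I*pi/9))*conj(exp(4*I*pi/9)) + 1*(exp(-8*I*pi/9))*conj(exp(2*I*pi/9))
  = (1) + (exp(-8*I*pi/9)) + (exp(2*I*pi/9)) + (exp(-2*I*pi/3)) + (exp(4*I*pi/9)) + (exp(-4*I*pi/9)) + (exp(2*I*pi/3)) + (exp(-2*I*pi/9)) + (exp(8*I*pi/9))
  = 0.
(Exp terms are combined using exp(i*s)*conj(exp(i*t)) = exp(i*(s-t)), and sums of them are collapsed using the identity that for every m > 1 the m distinct m-th roots of unity sum to 0, e.g. 1 + exp(2*I*pi/3) + exp(-2*I*pi/3) = 0.)
Dividing by |G| = 9 gives 0/9 = 0, matching the row-orthogonality relation <chi_4, chi_8> = [chi_4 = chi_8].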